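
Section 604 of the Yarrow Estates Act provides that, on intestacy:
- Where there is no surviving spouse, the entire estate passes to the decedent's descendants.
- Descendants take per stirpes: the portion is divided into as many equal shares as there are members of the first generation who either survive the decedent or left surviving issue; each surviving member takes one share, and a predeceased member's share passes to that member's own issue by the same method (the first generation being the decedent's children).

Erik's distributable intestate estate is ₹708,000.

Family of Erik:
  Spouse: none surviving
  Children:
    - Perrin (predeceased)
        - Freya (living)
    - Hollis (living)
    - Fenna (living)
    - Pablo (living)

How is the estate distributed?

Freya: ₹177,000; Hollis: ₹177,000; Fenna: ₹177,000; Pablo: ₹177,000

The entire ₹708,000 passes to the descendants.
That amount (₹708,000) is divided into 4 shares of ₹177,000: Hollis, Fenna, and Pablo each take ₹177,000; Perrin's ₹177,000 share passes to Perrin's issue.
Perrin's share (₹177,000) passes entirely to Freya.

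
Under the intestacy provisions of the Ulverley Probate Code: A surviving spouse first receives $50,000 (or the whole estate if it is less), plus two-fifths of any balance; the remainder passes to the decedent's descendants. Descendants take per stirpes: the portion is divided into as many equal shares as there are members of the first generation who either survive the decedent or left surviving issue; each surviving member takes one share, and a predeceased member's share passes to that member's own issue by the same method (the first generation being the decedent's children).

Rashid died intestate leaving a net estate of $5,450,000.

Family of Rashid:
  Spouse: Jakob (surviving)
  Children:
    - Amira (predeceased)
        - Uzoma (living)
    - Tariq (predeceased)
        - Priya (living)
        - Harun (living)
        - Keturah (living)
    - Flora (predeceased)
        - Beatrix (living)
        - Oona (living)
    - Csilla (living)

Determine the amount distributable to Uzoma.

Jakob first takes $50,000, leaving a balance of $5,400,000. Jakob then takes two-fifths of the balance ($2,160,000), for a total of $2,210,000. The remaining $3,240,000 passes to the descendants.
The descendants' portion ($3,240,000) is divided into 4 shares of $810,000: Csilla takes $810,000; Amira's $810,000 share passes to Amira's issue; Tariq's $810,000 share passes to Tariq's issue; Flora's $810,000 share passes to Flora's issue.
Amira's share ($810,000) passes entirely to Uzoma.
Tariq's share ($810,000) is divided into 3 shares of $270,000: Priya, Harun, and Keturah each take $270,000.
Flora's share ($810,000) is divided into 2 shares of $405,000: Beatrix and Oona each take $405,000.

Uzoma receives $810,000.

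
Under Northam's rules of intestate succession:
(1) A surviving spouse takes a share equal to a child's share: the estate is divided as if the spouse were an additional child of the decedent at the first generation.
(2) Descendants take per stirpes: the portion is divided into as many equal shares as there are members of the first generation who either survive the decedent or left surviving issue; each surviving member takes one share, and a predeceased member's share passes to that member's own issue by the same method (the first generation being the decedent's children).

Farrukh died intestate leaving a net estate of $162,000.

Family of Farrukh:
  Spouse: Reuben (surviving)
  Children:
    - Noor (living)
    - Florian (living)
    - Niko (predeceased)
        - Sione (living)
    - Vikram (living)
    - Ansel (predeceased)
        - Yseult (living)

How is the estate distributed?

Reuben: $27,000; Noor: $27,000; Florian: $27,000; Sione: $27,000; Vikram: $27,000; Yseult: $27,000

The spouse counts as an additional share at the children's level, so there are 6 primary shares of $27,000. Reuben takes one such share ($27,000).
The children's combined portion ($135,000) is divided into 5 shares of $27,000: Noor, Florian, and Vikram each take $27,000; Niko's $27,000 share passes to Niko's issue; Ansel's $27,000 share passes to Ansel's issue.
Niko's share ($27,000) passes entirely to Sione.
Ansel's share ($27,000) passes entirely to Yseult.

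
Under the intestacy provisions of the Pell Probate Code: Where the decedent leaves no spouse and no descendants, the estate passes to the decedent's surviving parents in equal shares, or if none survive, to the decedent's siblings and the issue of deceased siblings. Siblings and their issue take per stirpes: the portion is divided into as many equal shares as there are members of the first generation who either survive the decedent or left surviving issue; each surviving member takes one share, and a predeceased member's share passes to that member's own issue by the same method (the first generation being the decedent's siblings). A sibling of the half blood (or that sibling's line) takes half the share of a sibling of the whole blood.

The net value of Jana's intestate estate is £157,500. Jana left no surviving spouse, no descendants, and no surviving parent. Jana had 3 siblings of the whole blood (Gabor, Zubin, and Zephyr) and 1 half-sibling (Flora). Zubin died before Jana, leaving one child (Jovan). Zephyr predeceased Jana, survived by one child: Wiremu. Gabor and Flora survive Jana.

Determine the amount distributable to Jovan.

The entire £157,500 passes to the siblings and their issue.
Counting each half-blood sibling's line as half a unit, there are 7/2 units in £157,500, so one unit is £45,000. Whole-blood lines (Gabor, Zubin, and Zephyr) take £45,000 each; half-blood lines (Flora) take £22,500 each.
Zubin's share (£45,000) passes entirely to Jovan.
Zephyr's share (£45,000) passes entirely to Wiremu.

Jovan receives £45,000.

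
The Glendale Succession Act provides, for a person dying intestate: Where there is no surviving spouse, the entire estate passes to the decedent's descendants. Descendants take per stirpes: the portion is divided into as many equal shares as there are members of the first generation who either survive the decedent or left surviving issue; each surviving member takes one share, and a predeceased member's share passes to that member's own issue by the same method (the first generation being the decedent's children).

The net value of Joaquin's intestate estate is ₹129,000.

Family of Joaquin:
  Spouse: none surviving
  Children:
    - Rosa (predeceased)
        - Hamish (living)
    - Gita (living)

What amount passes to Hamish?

Hamish receives ₹64,500.

The entire ₹129,000 passes to the descendants.
That amount (₹129,000) is divided into 2 shares of ₹64,500: Gita takes ₹64,500; Rosa's ₹64,500 share passes to Rosa's issue.
Rosa's share (₹64,500) passes entirely to Hamish.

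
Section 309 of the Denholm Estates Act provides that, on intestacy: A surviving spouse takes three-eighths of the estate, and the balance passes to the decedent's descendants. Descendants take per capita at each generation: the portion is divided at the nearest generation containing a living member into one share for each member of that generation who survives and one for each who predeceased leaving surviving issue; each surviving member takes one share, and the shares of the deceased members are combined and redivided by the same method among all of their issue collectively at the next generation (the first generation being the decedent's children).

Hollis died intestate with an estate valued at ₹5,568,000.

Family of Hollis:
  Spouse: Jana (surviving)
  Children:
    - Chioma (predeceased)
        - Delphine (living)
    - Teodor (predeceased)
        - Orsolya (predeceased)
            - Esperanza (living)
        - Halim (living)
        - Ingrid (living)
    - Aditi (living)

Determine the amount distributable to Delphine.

Jana takes three-eighths of ₹5,568,000 = ₹2,088,000. The remaining ₹3,480,000 passes to the descendants.
The descendants' portion (₹3,480,000) is divided at the children's generation into 3 shares of ₹1,160,000. Aditi takes ₹1,160,000. The 2 shares of the deceased (Chioma and Teodor) are combined into a pool of ₹2,320,000.
That pool (₹2,320,000) is divided at the grandchildren's generation into 4 shares of ₹580,000. Delphine, Halim, and Ingrid each take ₹580,000. The remaining share for the deceased Orsolya (₹580,000) is carried to the next generation.
That pool (₹580,000) passes entirely to Esperanza, the sole taker at the great-grandchildren's generation.

Delphine receives ₹580,000.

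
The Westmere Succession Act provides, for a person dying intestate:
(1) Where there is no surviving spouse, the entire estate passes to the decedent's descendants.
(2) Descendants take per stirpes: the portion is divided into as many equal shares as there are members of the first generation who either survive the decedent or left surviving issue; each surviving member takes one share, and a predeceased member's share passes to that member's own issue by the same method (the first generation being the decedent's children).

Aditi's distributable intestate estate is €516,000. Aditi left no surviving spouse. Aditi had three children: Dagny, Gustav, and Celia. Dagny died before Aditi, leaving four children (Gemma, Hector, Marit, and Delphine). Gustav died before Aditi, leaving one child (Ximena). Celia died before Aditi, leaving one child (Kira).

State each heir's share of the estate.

The entire €516,000 passes to the descendants.
That amount (€516,000) is divided into 3 shares of €172,000: Dagny's €172,000 share passes to Dagny's issue; Gustav's €172,000 share passes to Gustav's issue; Celia's €172,000 share passes to Celia's issue.
Dagny's share (€172,000) is divided into 4 shares of €43,000: Gemma, Hector, Marit, and Delphine each take €43,000.
Gustav's share (€172,000) passes entirely to Ximena.
Celia's share (€172,000) passes entirely to Kira.

Gemma: €43,000; Hector: €43,000; Marit: €43,000; Delphine: €43,000; Ximena: €172,000; Kira: €172,000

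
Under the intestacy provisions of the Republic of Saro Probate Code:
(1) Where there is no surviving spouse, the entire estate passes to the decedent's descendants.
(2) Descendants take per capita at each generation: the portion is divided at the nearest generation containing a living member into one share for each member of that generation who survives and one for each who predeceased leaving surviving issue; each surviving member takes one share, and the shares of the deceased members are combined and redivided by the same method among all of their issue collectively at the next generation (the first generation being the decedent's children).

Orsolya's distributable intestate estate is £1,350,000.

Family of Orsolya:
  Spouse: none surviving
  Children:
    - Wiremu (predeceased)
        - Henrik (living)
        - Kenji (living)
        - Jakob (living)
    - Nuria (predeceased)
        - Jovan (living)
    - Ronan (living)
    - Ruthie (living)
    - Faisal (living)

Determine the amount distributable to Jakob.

Jakob receives £135,000.

The entire £1,350,000 passes to the descendants.
That amount (£1,350,000) is divided at the children's generation into 5 shares of £270,000. Ronan, Ruthie, and Faisal each take £270,000. The 2 shares of the deceased (Wiremu and Nuria) are combined into a pool of £540,000.
That pool (£540,000) is divided at the grandchildren's generation equally among Henrik, Kenji, Jakob, and Jovan: £135,000 each.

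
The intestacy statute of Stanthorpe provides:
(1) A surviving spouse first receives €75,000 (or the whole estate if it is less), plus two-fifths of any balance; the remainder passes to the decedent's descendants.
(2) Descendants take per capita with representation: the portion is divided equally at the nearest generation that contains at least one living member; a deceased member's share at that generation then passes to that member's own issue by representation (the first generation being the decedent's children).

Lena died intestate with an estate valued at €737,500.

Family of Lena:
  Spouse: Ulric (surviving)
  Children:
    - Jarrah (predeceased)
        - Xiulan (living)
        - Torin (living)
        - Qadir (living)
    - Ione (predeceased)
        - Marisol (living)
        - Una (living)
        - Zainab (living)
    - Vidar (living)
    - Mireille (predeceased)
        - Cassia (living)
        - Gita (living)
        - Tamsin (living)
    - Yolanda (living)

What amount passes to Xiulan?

Xiulan receives €26,500.

Ulric first takes €75,000, leaving a balance of €662,500. Ulric then takes two-fifths of the balance (€265,000), for a total of €340,000. The remaining €397,500 passes to the descendants.
The descendants' portion (€397,500) is divided into 5 shares of €79,500: Vidar and Yolanda each take €79,500; Jarrah's €79,500 share passes to Jarrah's issue; Ione's €79,500 share passes to Ione's issue; Mireille's €79,500 share passes to Mireille's issue.
Jarrah's share (€79,500) is divided into 3 shares of €26,500: Xiulan, Torin, and Qadir each take €26,500.
Ione's share (€79,500) is divided into 3 shares of €26,500: Marisol, Una, and Zainab each take €26,500.
Mireille's share (€79,500) is divided into 3 shares of €26,500: Cassia, Gita, and Tamsin each take €26,500.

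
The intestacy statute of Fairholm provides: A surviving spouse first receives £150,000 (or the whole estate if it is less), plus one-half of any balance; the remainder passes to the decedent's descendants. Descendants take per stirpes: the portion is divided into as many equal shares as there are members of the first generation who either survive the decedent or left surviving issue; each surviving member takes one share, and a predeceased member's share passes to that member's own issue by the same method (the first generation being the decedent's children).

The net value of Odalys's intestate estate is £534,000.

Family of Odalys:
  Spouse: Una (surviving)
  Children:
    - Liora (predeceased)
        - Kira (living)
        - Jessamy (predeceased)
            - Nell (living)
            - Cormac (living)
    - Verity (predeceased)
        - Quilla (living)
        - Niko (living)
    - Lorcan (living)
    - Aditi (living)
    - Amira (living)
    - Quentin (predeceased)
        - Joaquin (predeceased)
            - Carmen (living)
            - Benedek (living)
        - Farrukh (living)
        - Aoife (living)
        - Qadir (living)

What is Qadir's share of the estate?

Qadir receives £8,000.

Una first takes £150,000, leaving a balance of £384,000. Una then takes one-half of the balance (£192,000), for a total of £342,000. The remaining £192,000 passes to the descendants.
The descendants' portion (£192,000) is divided into 6 shares of £32,000: Lorcan, Aditi, and Amira each take £32,000; Liora's £32,000 share passes to Liora's issue; Verity's £32,000 share passes to Verity's issue; Quentin's £32,000 share passes to Quentin's issue.
Liora's share (£32,000) is divided into 2 shares of £16,000: Kira takes £16,000; Jessamy's £16,000 share passes to Jessamy's issue.
Jessamy's share (£16,000) is divided into 2 shares of £8,000: Nell and Cormac each take £8,000.
Verity's share (£32,000) is divided into 2 shares of £16,000: Quilla and Niko each take £16,000.
Quentin's share (£32,000) is divided into 4 shares of £8,000: Farrukh, Aoife, and Qadir each take £8,000; Joaquin's £8,000 share passes to Joaquin's issue.
Joaquin's share (£8,000) is divided into 2 shares of £4,000: Carmen and Benedek each take £4,000.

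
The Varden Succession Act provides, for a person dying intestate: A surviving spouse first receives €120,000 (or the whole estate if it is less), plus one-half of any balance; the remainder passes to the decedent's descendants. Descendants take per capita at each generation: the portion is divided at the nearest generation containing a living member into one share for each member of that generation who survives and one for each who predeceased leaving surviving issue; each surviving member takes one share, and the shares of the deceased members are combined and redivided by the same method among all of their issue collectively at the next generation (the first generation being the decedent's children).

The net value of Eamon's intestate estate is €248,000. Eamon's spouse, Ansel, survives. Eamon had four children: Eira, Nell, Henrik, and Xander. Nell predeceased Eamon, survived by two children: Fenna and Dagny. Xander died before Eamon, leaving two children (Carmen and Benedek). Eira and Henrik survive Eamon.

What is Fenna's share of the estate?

Fenna receives €8,000.

Ansel first takes €120,000, leaving a balance of €128,000. Ansel then takes one-half of the balance (€64,000), for a total of €184,000. The remaining €64,000 passes to the descendants.
The descendants' portion (€64,000) is divided at the children's generation into 4 shares of €16,000. Eira and Henrik each take €16,000. The 2 shares of the deceased (Nell and Xander) are combined into a pool of €32,000.
That pool (€32,000) is divided at the grandchildren's generation equally among Fenna, Dagny, Carmen, and Benedek: €8,000 each.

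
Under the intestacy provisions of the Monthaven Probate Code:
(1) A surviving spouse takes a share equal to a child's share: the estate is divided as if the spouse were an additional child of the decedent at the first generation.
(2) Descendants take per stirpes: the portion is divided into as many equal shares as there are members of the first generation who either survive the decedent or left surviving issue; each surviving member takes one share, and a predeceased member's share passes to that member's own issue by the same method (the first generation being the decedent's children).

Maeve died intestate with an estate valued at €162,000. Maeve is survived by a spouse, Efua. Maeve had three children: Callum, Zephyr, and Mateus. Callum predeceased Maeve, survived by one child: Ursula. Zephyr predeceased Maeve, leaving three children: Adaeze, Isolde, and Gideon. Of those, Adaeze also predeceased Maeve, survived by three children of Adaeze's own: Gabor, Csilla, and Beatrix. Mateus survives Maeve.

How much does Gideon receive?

The spouse counts as an additional share at the children's level, so there are 4 primary shares of €40,500. Efua takes one such share (€40,500).
The children's combined portion (€121,500) is divided into 3 shares of €40,500: Mateus takes €40,500; Callum's €40,500 share passes to Callum's issue; Zephyr's €40,500 share passes to Zephyr's issue.
Callum's share (€40,500) passes entirely to Ursula.
Zephyr's share (€40,500) is divided into 3 shares of €13,500: Isolde and Gideon each take €13,500; Adaeze's €13,500 share passes to Adaeze's issue.
Adaeze's share (€13,500) is divided into 3 shares of €4,500: Gabor, Csilla, and Beatrix each take €4,500.

Gideon receives €13,500.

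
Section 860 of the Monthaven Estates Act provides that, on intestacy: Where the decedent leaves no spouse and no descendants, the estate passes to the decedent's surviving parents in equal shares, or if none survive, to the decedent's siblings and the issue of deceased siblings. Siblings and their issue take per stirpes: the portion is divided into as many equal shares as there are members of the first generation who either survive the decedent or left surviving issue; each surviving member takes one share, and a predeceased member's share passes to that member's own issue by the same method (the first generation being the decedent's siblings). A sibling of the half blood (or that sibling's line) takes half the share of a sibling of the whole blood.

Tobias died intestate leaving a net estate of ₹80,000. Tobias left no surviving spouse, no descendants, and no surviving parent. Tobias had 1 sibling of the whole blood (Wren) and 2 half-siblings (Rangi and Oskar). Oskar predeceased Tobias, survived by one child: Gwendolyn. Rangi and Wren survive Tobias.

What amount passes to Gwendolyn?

Gwendolyn receives ₹20,000.

The entire ₹80,000 passes to the siblings and their issue.
Counting each half-blood sibling's line as half a unit, there are 2 units in ₹80,000, so one unit is ₹40,000. Whole-blood lines (Wren) take ₹40,000 each; half-blood lines (Rangi and Oskar) take ₹20,000 each.
Oskar's share (₹20,000) passes entirely to Gwendolyn.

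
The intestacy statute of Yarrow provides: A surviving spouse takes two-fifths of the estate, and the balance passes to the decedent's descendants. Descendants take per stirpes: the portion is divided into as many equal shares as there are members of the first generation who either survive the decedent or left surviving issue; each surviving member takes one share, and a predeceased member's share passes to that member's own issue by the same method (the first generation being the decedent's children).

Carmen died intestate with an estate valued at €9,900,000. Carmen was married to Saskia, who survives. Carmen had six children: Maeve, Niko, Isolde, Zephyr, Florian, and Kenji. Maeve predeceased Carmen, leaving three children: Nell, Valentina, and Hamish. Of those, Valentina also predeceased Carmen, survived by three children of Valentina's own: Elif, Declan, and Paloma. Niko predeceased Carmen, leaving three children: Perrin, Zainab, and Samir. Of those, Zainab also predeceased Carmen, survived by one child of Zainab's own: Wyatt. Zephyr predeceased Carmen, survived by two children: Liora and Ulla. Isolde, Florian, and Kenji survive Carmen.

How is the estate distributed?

Saskia takes two-fifths of €9,900,000 = €3,960,000. The remaining €5,940,000 passes to the descendants.
The descendants' portion (€5,940,000) is divided into 6 shares of €990,000: Isolde, Florian, and Kenji each take €990,000; Maeve's €990,000 share passes to Maeve's issue; Niko's €990,000 share passes to Niko's issue; Zephyr's €990,000 share passes to Zephyr's issue.
Maeve's share (€990,000) is divided into 3 shares of €330,000: Nell and Hamish each take €330,000; Valentina's €330,000 share passes to Valentina's issue.
Valentina's share (€330,000) is divided into 3 shares of €110,000: Elif, Declan, and Paloma each take €110,000.
Niko's share (€990,000) is divided into 3 shares of €330,000: Perrin and Samir each take €330,000; Zainab's €330,000 share passes to Zainab's issue.
Zainab's share (€330,000) passes entirely to Wyatt.
Zephyr's share (€990,000) is divided into 2 shares of €495,000: Liora and Ulla each take €495,000.

Saskia: €3,960,000; Nell: €330,000; Elif: €110,000; Declan: €110,000; Paloma: €110,000; Hamish: €330,000; Perrin: €330,000; Wyatt: €330,000; Samir: €330,000; Isolde: €990,000; Liora: €495,000; Ulla: €495,000; Florian: €990,000; Kenji: €990,000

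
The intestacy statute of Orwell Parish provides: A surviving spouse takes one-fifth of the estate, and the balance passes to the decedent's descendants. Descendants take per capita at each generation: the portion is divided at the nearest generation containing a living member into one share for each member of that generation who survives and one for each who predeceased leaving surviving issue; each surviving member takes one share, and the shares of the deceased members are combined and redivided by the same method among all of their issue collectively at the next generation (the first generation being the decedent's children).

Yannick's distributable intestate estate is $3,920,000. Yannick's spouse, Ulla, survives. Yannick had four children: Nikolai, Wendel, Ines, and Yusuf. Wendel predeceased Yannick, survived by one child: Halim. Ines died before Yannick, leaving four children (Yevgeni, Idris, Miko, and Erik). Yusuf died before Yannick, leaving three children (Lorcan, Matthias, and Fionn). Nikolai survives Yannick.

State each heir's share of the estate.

Ulla takes one-fifth of $3,920,000 = $784,000. The remaining $3,136,000 passes to the descendants.
The descendants' portion ($3,136,000) is divided at the children's generation into 4 shares of $784,000. Nikolai takes $784,000. The 3 shares of the deceased (Wendel, Ines, and Yusuf) are combined into a pool of $2,352,000.
That pool ($2,352,000) is divided at the grandchildren's generation equally among Halim, Yevgeni, Idris, Miko, Erik, Lorcan, Matthias, and Fionn: $294,000 each.

Ulla: $784,000; Nikolai: $784,000; Halim: $294,000; Yevgeni: $294,000; Idris: $294,000; Miko: $294,000; Erik: $294,000; Lorcan: $294,000; Matthias: $294,000; Fionn: $294,000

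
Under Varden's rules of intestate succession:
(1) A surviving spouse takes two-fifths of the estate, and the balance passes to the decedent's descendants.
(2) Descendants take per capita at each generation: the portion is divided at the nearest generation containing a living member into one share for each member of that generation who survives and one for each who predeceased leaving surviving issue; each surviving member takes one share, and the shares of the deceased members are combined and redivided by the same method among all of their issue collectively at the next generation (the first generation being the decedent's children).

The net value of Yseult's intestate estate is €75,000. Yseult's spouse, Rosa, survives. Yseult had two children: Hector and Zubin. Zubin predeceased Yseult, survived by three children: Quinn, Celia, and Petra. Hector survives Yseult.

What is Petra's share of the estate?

Rosa takes two-fifths of €75,000 = €30,000. The remaining €45,000 passes to the descendants.
The descendants' portion (€45,000) is divided at the children's generation into 2 shares of €22,500. Hector takes €22,500. The remaining share for the deceased Zubin (€22,500) is carried to the next generation.
That pool (€22,500) is divided at the grandchildren's generation equally among Quinn, Celia, and Petra: €7,500 each.

Petra receives €7,500.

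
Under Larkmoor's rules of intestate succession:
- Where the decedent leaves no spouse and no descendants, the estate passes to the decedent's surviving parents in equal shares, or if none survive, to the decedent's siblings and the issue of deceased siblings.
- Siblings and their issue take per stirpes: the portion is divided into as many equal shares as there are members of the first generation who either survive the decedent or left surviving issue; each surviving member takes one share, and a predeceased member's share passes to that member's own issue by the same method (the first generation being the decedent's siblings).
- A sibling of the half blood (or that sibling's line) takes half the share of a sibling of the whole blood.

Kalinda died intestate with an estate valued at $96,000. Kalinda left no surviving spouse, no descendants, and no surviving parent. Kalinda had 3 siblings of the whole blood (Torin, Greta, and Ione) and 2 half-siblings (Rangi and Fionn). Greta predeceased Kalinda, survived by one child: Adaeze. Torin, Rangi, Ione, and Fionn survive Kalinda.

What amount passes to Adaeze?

Adaeze receives $24,000.

The entire $96,000 passes to the siblings and their issue.
Counting each half-blood sibling's line as half a unit, there are 4 units in $96,000, so one unit is $24,000. Whole-blood lines (Torin, Greta, and Ione) take $24,000 each; half-blood lines (Rangi and Fionn) take $12,000 each.
Greta's share ($24,000) passes entirely to Adaeze.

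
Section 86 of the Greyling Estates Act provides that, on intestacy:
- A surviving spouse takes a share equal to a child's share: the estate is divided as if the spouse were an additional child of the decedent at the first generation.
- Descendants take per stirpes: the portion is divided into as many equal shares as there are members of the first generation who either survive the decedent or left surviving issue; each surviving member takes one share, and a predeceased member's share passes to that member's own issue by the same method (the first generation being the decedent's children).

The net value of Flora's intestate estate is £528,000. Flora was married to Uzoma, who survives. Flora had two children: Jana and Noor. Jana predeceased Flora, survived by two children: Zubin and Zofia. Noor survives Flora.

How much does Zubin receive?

The spouse counts as an additional share at the children's level, so there are 3 primary shares of £176,000. Uzoma takes one such share (£176,000).
The children's combined portion (£352,000) is divided into 2 shares of £176,000: Noor takes £176,000; Jana's £176,000 share passes to Jana's issue.
Jana's share (£176,000) is divided into 2 shares of £88,000: Zubin and Zofia each take £88,000.

Zubin receives £88,000.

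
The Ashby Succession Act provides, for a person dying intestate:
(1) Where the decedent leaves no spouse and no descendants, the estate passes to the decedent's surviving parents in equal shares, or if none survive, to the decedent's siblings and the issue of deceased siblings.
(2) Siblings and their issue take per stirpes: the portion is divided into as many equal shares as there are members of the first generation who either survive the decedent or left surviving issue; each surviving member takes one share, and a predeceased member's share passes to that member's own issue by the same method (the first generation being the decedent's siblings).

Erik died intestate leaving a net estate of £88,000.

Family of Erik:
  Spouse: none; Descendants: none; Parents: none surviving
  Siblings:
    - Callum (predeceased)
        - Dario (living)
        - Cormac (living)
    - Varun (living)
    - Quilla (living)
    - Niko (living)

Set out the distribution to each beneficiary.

Dario: £11,000; Cormac: £11,000; Varun: £22,000; Quilla: £22,000; Niko: £22,000

The entire £88,000 passes to the siblings and their issue.
That amount (£88,000) is divided into 4 shares of £22,000: Varun, Quilla, and Niko each take £22,000; Callum's £22,000 share passes to Callum's issue.
Callum's share (£22,000) is divided into 2 shares of £11,000: Dario and Cormac each take £11,000.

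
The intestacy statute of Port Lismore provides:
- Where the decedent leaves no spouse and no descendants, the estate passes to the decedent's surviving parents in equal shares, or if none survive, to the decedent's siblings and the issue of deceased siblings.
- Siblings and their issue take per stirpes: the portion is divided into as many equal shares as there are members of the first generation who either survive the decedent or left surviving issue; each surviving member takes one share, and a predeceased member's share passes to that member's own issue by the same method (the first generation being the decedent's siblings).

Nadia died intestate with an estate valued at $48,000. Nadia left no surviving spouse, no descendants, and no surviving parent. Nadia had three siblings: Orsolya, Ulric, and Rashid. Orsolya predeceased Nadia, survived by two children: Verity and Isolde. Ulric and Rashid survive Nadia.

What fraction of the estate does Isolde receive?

The entire $48,000 passes to the siblings and their issue.
That amount ($48,000) is divided into 3 shares of $16,000: Ulric and Rashid each take $16,000; Orsolya's $16,000 share passes to Orsolya's issue.
Orsolya's share ($16,000) is divided into 2 shares of $8,000: Verity and Isolde each take $8,000.

Isolde receives 1/6 of the estate.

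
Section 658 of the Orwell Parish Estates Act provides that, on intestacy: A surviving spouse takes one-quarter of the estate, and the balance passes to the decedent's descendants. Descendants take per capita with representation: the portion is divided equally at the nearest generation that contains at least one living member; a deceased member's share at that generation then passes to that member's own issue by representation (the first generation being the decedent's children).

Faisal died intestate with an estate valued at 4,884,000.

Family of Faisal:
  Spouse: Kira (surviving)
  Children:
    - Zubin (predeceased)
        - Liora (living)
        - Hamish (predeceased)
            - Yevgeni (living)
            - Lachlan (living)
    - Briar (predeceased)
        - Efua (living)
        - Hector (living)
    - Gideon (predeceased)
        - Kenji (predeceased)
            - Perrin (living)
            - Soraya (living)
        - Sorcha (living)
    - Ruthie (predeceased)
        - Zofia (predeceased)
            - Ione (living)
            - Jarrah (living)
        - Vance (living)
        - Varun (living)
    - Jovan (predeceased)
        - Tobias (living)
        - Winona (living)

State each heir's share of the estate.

Kira takes one-quarter of 4,884,000 = 1,221,000. The remaining 3,663,000 passes to the descendants.
No child survives, so the initial division is made at the grandchildren's generation.
The descendants' portion (3,663,000) is divided into 11 shares of 333,000: Liora, Efua, Hector, Sorcha, Vance, Varun, Tobias, and Winona each take 333,000; Hamish's 333,000 share passes to Hamish's issue; Kenji's 333,000 share passes to Kenji's issue; Zofia's 333,000 share passes to Zofia's issue.
Hamish's share (333,000) is divided into 2 shares of 166,500: Yevgeni and Lachlan each take 166,500.
Kenji's share (333,000) is divided into 2 shares of 166,500: Perrin and Soraya each take 166,500.
Zofia's share (333,000) is divided into 2 shares of 166,500: Ione and Jarrah each take 166,500.

Kira: 1,221,000; Liora: 333,000; Yevgeni: 166,500; Lachlan: 166,500; Efua: 333,000; Hector: 333,000; Perrin: 166,500; Soraya: 166,500; Sorcha: 333,000; Ione: 166,500; Jarrah: 166,500; Vance: 333,000; Varun: 333,000; Tobias: 333,000; Winona: 333,000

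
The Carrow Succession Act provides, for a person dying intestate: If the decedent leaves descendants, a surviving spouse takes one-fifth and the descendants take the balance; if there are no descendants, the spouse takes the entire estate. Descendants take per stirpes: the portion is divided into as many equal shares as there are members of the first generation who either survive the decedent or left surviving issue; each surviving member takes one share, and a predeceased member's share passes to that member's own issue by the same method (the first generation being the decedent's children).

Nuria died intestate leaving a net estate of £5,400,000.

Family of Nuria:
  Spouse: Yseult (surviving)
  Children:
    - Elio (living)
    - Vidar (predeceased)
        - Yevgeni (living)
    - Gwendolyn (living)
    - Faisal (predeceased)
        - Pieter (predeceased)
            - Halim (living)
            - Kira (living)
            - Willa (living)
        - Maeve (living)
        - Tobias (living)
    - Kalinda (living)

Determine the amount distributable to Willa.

Yseult takes one-fifth of £5,400,000 = £1,080,000. The remaining £4,320,000 passes to the descendants.
The descendants' portion (£4,320,000) is divided into 5 shares of £864,000: Elio, Gwendolyn, and Kalinda each take £864,000; Vidar's £864,000 share passes to Vidar's issue; Faisal's £864,000 share passes to Faisal's issue.
Vidar's share (£864,000) passes entirely to Yevgeni.
Faisal's share (£864,000) is divided into 3 shares of £288,000: Maeve and Tobias each take £288,000; Pieter's £288,000 share passes to Pieter's issue.
Pieter's share (£288,000) is divided into 3 shares of £96,000: Halim, Kira, and Willa each take £96,000.

Willa receives £96,000.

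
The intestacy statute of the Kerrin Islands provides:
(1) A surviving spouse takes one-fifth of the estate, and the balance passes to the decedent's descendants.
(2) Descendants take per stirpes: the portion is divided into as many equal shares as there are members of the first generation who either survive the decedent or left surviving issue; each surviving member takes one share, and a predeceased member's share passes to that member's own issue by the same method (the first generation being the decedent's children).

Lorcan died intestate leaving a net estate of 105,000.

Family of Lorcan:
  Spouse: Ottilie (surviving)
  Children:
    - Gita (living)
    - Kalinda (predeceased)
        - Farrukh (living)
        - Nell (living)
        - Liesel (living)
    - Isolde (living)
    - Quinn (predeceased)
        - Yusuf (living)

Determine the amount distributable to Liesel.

Liesel receives 7,000.

Ottilie takes one-fifth of 105,000 = 21,000. The remaining 84,000 passes to the descendants.
The descendants' portion (84,000) is divided into 4 shares of 21,000: Gita and Isolde each take 21,000; Kalinda's 21,000 share passes to Kalinda's issue; Quinn's 21,000 share passes to Quinn's issue.
Kalinda's share (21,000) is divided into 3 shares of 7,000: Farrukh, Nell, and Liesel each take 7,000.
Quinn's share (21,000) passes entirely to Yusuf.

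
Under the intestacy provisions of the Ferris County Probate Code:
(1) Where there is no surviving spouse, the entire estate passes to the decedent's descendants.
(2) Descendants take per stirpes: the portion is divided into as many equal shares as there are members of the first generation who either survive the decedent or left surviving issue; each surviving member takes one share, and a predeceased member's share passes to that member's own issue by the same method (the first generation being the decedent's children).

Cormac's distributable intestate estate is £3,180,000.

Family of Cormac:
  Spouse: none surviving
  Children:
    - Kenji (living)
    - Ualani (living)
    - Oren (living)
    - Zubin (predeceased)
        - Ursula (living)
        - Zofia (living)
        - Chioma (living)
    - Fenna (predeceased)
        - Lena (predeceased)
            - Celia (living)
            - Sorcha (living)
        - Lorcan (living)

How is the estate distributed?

The entire £3,180,000 passes to the descendants.
That amount (£3,180,000) is divided into 5 shares of £636,000: Kenji, Ualani, and Oren each take £636,000; Zubin's £636,000 share passes to Zubin's issue; Fenna's £636,000 share passes to Fenna's issue.
Zubin's share (£636,000) is divided into 3 shares of £212,000: Ursula, Zofia, and Chioma each take £212,000.
Fenna's share (£636,000) is divided into 2 shares of £318,000: Lorcan takes £318,000; Lena's £318,000 share passes to Lena's issue.
Lena's share (£318,000) is divided into 2 shares of £159,000: Celia and Sorcha each take £159,000.

Kenji: £636,000; Ualani: £636,000; Oren: £636,000; Ursula: £212,000; Zofia: £212,000; Chioma: £212,000; Celia: £159,000; Sorcha: £159,000; Lorcan: £318,000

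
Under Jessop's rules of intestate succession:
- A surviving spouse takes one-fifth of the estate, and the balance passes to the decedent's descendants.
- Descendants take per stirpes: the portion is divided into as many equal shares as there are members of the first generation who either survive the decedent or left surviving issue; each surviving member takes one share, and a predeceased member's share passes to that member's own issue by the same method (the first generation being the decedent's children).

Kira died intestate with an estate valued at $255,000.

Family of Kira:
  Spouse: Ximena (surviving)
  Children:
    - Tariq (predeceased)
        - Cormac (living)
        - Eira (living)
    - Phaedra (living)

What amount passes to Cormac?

Ximena takes one-fifth of $255,000 = $51,000. The remaining $204,000 passes to the descendants.
The descendants' portion ($204,000) is divided into 2 shares of $102,000: Phaedra takes $102,000; Tariq's $102,000 share passes to Tariq's issue.
Tariq's share ($102,000) is divided into 2 shares of $51,000: Cormac and Eira each take $51,000.

Cormac receives $51,000.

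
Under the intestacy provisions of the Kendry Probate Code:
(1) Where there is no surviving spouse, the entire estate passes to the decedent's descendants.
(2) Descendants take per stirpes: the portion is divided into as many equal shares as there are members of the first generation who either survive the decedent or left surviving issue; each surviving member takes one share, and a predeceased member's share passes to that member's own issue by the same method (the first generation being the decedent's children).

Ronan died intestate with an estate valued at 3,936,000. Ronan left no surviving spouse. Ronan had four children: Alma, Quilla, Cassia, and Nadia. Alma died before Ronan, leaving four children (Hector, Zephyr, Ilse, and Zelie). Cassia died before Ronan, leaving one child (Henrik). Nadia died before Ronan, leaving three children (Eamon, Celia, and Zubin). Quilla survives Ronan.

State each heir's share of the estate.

Hector: 246,000; Zephyr: 246,000; Ilse: 246,000; Zelie: 246,000; Quilla: 984,000; Henrik: 984,000; Eamon: 328,000; Celia: 328,000; Zubin: 328,000

The entire 3,936,000 passes to the descendants.
That amount (3,936,000) is divided into 4 shares of 984,000: Quilla takes 984,000; Alma's 984,000 share passes to Alma's issue; Cassia's 984,000 share passes to Cassia's issue; Nadia's 984,000 share passes to Nadia's issue.
Alma's share (984,000) is divided into 4 shares of 246,000: Hector, Zephyr, Ilse, and Zelie each take 246,000.
Cassia's share (984,000) passes entirely to Henrik.
Nadia's share (984,000) is divided into 3 shares of 328,000: Eamon, Celia, and Zubin each take 328,000.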